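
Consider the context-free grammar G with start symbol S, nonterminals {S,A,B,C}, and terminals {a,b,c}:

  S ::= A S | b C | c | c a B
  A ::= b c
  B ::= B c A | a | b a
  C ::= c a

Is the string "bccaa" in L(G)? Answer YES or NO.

Convert to CNF:
  S -> A S | T0 C | T1 X4 | c
  A -> T0 T1
  B -> B X3 | T0 T2 | a
  C -> T1 T2
  T0 -> b
  T1 -> c
  T2 -> a
  X3 -> T1 A
  X4 -> T2 B

CYK table (by increasing span):
  [0..0]={T0}  "b"  orig:{}
  [1..1]={S,T1}  "c"  orig:{S}
  [2..2]={S,T1}  "c"  orig:{S}
  [3..3]={B,T2}  "a"  orig:{B}
  [4..4]={B,T2}  "a"  orig:{B}
  [0..1]={A}  "bc"
  [1..2]=∅  "cc"
  [2..3]={C}  "ca"
  [3..4]={X4}  "aa"  orig:{}
  [0..2]={S}  "bcc"
  [1..3]=∅  "cca"
  [2..4]={S}  "caa"
  [0..3]=∅  "bcca"
  [1..4]=∅  "ccaa"
  [0..4]={S}  "bccaa"

S ∈ T[0,4] ⇒ YES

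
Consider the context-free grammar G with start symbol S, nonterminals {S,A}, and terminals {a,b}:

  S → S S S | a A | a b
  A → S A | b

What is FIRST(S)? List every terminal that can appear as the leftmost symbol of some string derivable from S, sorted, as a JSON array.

FIRST sets, iterate to fixpoint:
[1]
  A via A→b: +{b}
  S via S→a A: +{a}
  S: {a}  A: {b}
[2]
  A via A→S A: +{a}
  S: {a}  A: {a,b}
[3] (no change)
  S: {a}  A: {a,b}

FIRST(S) = ["a"]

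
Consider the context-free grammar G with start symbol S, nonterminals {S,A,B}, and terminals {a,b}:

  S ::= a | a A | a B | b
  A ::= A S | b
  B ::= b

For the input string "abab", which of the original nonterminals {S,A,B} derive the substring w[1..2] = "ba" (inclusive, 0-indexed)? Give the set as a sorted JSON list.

CNF form of G:
  S -> T0 A | T0 B | a | b
  A -> A S | b
  B -> b
  T0 -> a

CYK fill (cells [i..j] with 1 ≤ i ≤ j ≤ 2 only):
  [1..1]={A,B,S}  "b"
  [2..2]={S,T0}  "a"  orig:{S}
  [1..2]={A}  "ba"

Original NTs in T[1,2] deriving "ba": ["A"]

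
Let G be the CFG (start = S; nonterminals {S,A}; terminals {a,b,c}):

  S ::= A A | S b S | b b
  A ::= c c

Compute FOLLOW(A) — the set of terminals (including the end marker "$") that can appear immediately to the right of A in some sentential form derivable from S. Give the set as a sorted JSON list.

FIRST iteration:
pass 1:
  A via A→c c: +{c}
  S via S→A A: +{c}
  S via S→b b: +{b}
  FIRST(S)={b,c}  FIRST(A)={c}
pass 2: (no change)
  FIRST(S)={b,c}  FIRST(A)={c}

FOLLOW sets:
initialize: $ ∈ FOLLOW(S)
iter 1:
  S→A A: FOLLOW(A) ⊇ FIRST(A) = {c}; new: +{c}
  S→A A: FOLLOW(A) ⊇ FOLLOW(S) ⊇ {$}; new: +{$}
  S→S b S: FOLLOW(S) ⊇ FIRST(b) = {b}; new: +{b}
  FOLLOW(S)={$,b}  FOLLOW(A)={$,c}
iter 2:
  S→A A: FOLLOW(A) ⊇ FOLLOW(S) ⊇ {$,b}; new: +{b}
  FOLLOW(S)={$,b}  FOLLOW(A)={$,b,c}
iter 3: done
  FOLLOW(S)={$,b}  FOLLOW(A)={$,b,c}

FOLLOW(A) = ["$", "b", "c"]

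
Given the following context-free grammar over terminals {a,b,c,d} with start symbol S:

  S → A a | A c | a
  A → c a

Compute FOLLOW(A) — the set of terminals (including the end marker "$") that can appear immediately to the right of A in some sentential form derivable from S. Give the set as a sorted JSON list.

FIRST sets, iterate to fixpoint:
round 1:
  A via A→c a: +{c}
  S via S→A a: +{c}
  S via S→a: +{a}
  S: {a,c}  A: {c}
round 2: (no change)
  S: {a,c}  A: {c}

FOLLOW iteration:
FOLLOW(S) := {$}
iter 1:
  S→A a: FOLLOW(A) ⊇ FIRST(a) = {a}; new: +{a}
  S→A c: FOLLOW(A) ⊇ FIRST(c) = {c}; new: +{c}
  FOLLOW(S)={$}  FOLLOW(A)={a,c}
iter 2: done
  FOLLOW(S)={$}  FOLLOW(A)={a,c}

FOLLOW(A) = ["a", "c"]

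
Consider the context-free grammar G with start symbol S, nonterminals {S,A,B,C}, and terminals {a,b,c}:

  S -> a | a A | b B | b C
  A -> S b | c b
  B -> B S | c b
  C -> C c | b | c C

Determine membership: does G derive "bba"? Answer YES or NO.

CNF form of G:
  S -> T0 B | T0 C | T2 A | a
  A -> S T0 | T1 T0
  B -> B S | T1 T0
  C -> C T1 | T1 C | b
  T0 -> b
  T1 -> c
  T2 -> a

CYK fill:
  T[0,0] 'b' = {C,T0}  orig:{C}
  T[1,1] 'b' = {C,T0}  orig:{C}
  T[2,2] 'a' = {S,T2}  orig:{S}
  T[0,1] 'bb' = {S}
  T[1,2] 'ba' = ∅
  T[0,2] 'bba' = ∅

S ∉ T[0,2] ⇒ NO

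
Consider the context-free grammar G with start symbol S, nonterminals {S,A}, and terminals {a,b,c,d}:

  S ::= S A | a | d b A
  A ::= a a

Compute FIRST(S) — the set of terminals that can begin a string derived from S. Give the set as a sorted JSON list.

Compute FIRST by fixpoint:
iter 1:
  A via A→a a: +{a}
  S via S→a: +{a}
  S via S→d b A: +{d}
  FIRST[S]={a,d}  FIRST[A]={a}
iter 2: (stable)
  FIRST[S]={a,d}  FIRST[A]={a}

FIRST(S) = ["a", "d"]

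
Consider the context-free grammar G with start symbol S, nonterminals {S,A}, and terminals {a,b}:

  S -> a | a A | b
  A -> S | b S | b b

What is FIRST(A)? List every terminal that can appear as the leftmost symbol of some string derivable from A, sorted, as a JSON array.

FIRST sets, iterate to fixpoint:
iter 1:
  A via A→b S: +{b}
  S via S→a: +{a}
  S via S→b: +{b}
  FIRST(S)={a,b}  FIRST(A)={b}
iter 2:
  A via A→S: +{a}
  FIRST(S)={a,b}  FIRST(A)={a,b}
iter 3: — fixpoint
  FIRST(S)={a,b}  FIRST(A)={a,b}

FIRST(A) = ["a", "b"]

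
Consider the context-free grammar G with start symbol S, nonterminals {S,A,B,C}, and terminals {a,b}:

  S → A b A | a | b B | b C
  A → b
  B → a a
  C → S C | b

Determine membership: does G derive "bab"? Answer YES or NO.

Convert to CNF:
  S -> A X2 | T1 B | T1 C | a
  A -> b
  B -> T0 T0
  C -> S C | b
  T0 -> a
  T1 -> b
  X2 -> T1 A

CYK table (by increasing span):
  [0..0]={A,C,T1}  "b"  orig:{A,C}
  [1..1]={S,T0}  "a"  orig:{S}
  [2..2]={A,C,T1}  "b"  orig:{A,C}
  [0..1]=∅  "ba"
  [1..2]={C}  "ab"
  [0..2]={S}  "bab"

S ∈ T[0,2] ⇒ YES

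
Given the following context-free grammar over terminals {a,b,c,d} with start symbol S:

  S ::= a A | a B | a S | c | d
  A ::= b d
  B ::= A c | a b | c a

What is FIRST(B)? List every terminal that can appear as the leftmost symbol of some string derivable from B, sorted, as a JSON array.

FIRST iteration:
round 1:
  A via A→b d: +{b}
  B via B→A c: +{b}
  B via B→a b: +{a}
  B via B→c a: +{c}
  S via S→a A: +{a}
  S via S→c: +{c}
  S via S→d: +{d}
  FIRST(S)={a,c,d}  FIRST(A)={b}  FIRST(B)={a,b,c}
round 2: (stable)
  FIRST(S)={a,c,d}  FIRST(A)={b}  FIRST(B)={a,b,c}

FIRST(B) = ["a", "b", "c"]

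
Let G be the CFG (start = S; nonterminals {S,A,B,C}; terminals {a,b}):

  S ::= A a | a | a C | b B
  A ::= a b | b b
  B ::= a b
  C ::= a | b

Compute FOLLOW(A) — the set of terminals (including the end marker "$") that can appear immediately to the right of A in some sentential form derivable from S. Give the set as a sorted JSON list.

Compute FIRST by fixpoint:
iter 1:
  A via A→a b: +{a}
  A via A→b b: +{b}
  B via B→a b: +{a}
  C via C→a: +{a}
  C via C→b: +{b}
  S via S→A a: +{a,b}
  FIRST(S)={a,b}  FIRST(A)={a,b}  FIRST(B)={a}  FIRST(C)={a,b}
iter 2: — fixpoint
  FIRST(S)={a,b}  FIRST(A)={a,b}  FIRST(B)={a}  FIRST(C)={a,b}

FOLLOW iteration:
FOLLOW(S) := {$}
iter 1:
  S→A a: FOLLOW(A) ⊇ FIRST(a) = {a}; new: +{a}
  S→a C: FOLLOW(C) ⊇ FOLLOW(S) ⊇ {$}; new: +{$}
  S→b B: FOLLOW(B) ⊇ FOLLOW(S) ⊇ {$}; new: +{$}
  FOLLOW(S)={$}  FOLLOW(A)={a}  FOLLOW(B)={$}  FOLLOW(C)={$}
iter 2: — fixpoint
  FOLLOW(S)={$}  FOLLOW(A)={a}  FOLLOW(B)={$}  FOLLOW(C)={$}

FOLLOW(A) = ["a"]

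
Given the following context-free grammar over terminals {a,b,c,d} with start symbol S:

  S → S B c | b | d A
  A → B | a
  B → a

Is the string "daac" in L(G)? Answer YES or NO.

CNF form of G:
  S -> S X2 | T1 A | b
  A -> a
  B -> a
  T0 -> c
  T1 -> d
  X2 -> B T0

Fill CYK table bottom-up:
  T[0,0] 'd' = {T1}  orig:{}
  T[1,1] 'a' = {A,B}
  T[2,2] 'a' = {A,B}
  T[3,3] 'c' = {T0}  orig:{}
  T[0,1] 'da' = {S}
  T[1,2] 'aa' = ∅
  T[2,3] 'ac' = {X2}  orig:{}
  T[0,2] 'daa' = ∅
  T[1,3] 'aac' = ∅
  T[0,3] 'daac' = {S}

S ∈ T[0,3] ⇒ YES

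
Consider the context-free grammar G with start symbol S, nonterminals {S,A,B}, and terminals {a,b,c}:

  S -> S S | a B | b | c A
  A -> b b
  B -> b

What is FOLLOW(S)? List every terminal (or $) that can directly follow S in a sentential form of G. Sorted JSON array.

FIRST iteration:
[1]
  A via A→b b: +{b}
  B via B→b: +{b}
  S via S→a B: +{a}
  S via S→b: +{b}
  S via S→c A: +{c}
  FIRST[S]={a,b,c}  FIRST[A]={b}  FIRST[B]={b}
[2] done
  FIRST[S]={a,b,c}  FIRST[A]={b}  FIRST[B]={b}

Compute FOLLOW by fixpoint:
FOLLOW(S) := {$}
pass 1:
  S→S S: FOLLOW(S) ⊇ FIRST(S) = {a,b,c}; new: +{a,b,c}
  S→a B: FOLLOW(B) ⊇ FOLLOW(S) ⊇ {$,a,b,c}; new: +{$,a,b,c}
  S→c A: FOLLOW(A) ⊇ FOLLOW(S) ⊇ {$,a,b,c}; new: +{$,a,b,c}
  FOLLOW(S)={$,a,b,c}  FOLLOW(A)={$,a,b,c}  FOLLOW(B)={$,a,b,c}
pass 2: — fixpoint
  FOLLOW(S)={$,a,b,c}  FOLLOW(A)={$,a,b,c}  FOLLOW(B)={$,a,b,c}

FOLLOW(S) = ["$", "a", "b", "c"]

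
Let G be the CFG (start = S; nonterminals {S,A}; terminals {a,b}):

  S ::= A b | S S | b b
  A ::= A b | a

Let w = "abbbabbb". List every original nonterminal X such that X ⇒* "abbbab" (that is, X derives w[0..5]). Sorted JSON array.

CNF form of G:
  S -> A T0 | S S | T0 T0
  A -> A T0 | a
  T0 -> b

CYK table (by increasing span), restricted to cells inside w[0..5]:
  [0..0]={A}  "a"
  [1..1]={T0}  "b"  orig:{}
  [2..2]={T0}  "b"  orig:{}
  [3..3]={T0}  "b"  orig:{}
  [4..4]={A}  "a"
  [5..5]={T0}  "b"  orig:{}
  [0..1]={A,S}  "ab"
  [1..2]={S}  "bb"
  [2..3]={S}  "bb"
  [3..4]=∅  "ba"
  [4..5]={A,S}  "ab"
  [0..2]={A,S}  "abb"
  [1..3]=∅  "bbb"
  [2..4]=∅  "bba"
  [3..5]=∅  "bab"
  [0..3]={A,S}  "abbb"
  [1..4]=∅  "bbba"
  [2..5]={S}  "bbab"
  [0..4]=∅  "abbba"
  [1..5]=∅  "bbbab"
  [0..5]={S}  "abbbab"

Original NTs in T[0,5] deriving "abbbab": ["S"]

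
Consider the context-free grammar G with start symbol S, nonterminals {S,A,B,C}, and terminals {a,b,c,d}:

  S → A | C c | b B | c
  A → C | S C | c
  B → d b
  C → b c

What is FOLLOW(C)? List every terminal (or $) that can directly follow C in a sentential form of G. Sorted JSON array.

Compute FIRST by fixpoint:
[1]
  A via A→c: +{c}
  B via B→d b: +{d}
  C via C→b c: +{b}
  S via S→A: +{c}
  S via S→C c: +{b}
  FIRST[S]={b,c}  FIRST[A]={c}  FIRST[B]={d}  FIRST[C]={b}
[2]
  A via A→C: +{b}
  FIRST[S]={b,c}  FIRST[A]={b,c}  FIRST[B]={d}  FIRST[C]={b}
[3] — fixpoint
  FIRST[S]={b,c}  FIRST[A]={b,c}  FIRST[B]={d}  FIRST[C]={b}

FOLLOW sets:
FOLLOW(S) := {$}
[1]
  A→S C: FOLLOW(S) ⊇ FIRST(C) = {b}; new: +{b}
  S→A: FOLLOW(A) ⊇ FOLLOW(S) ⊇ {$,b}; new: +{$,b}
  S→C c: FOLLOW(C) ⊇ FIRST(c) = {c}; new: +{c}
  S→b B: FOLLOW(B) ⊇ FOLLOW(S) ⊇ {$,b}; new: +{$,b}
  FOLLOW(S)={$,b}  FOLLOW(A)={$,b}  FOLLOW(B)={$,b}  FOLLOW(C)={c}
[2]
  A→C: FOLLOW(C) ⊇ FOLLOW(A) ⊇ {$,b}; new: +{$,b}
  FOLLOW(S)={$,b}  FOLLOW(A)={$,b}  FOLLOW(B)={$,b}  FOLLOW(C)={$,b,c}
[3] done
  FOLLOW(S)={$,b}  FOLLOW(A)={$,b}  FOLLOW(B)={$,b}  FOLLOW(C)={$,b,c}

FOLLOW(C) = ["$", "b", "c"]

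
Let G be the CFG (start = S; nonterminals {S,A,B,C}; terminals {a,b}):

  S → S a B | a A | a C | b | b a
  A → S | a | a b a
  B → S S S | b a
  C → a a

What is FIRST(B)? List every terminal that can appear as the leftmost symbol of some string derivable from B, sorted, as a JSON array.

FIRST iteration:
[1]
  A via A→a: +{a}
  B via B→b a: +{b}
  C via C→a a: +{a}
  S via S→a A: +{a}
  S via S→b: +{b}
  S: {a,b}  A: {a}  B: {b}  C: {a}
[2]
  A via A→S: +{b}
  B via B→S S S: +{a}
  S: {a,b}  A: {a,b}  B: {a,b}  C: {a}
[3] (stable)
  S: {a,b}  A: {a,b}  B: {a,b}  C: {a}

FIRST(B) = ["a", "b"]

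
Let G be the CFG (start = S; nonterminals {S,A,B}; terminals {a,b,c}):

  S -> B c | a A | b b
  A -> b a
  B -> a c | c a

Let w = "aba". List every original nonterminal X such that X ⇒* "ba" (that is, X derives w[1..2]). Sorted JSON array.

CNF form of G:
  S -> B T2 | T0 T0 | T1 A
  A -> T0 T1
  B -> T1 T2 | T2 T1
  T0 -> b
  T1 -> a
  T2 -> c

Fill CYK table bottom-up (cells [i..j] with 1 ≤ i ≤ j ≤ 2 only):
  T[1,1] 'b' = {T0}  orig:{}
  T[2,2] 'a' = {T1}  orig:{}
  T[1,2] 'ba' = {A}

Original NTs in T[1,2] deriving "ba": ["A"]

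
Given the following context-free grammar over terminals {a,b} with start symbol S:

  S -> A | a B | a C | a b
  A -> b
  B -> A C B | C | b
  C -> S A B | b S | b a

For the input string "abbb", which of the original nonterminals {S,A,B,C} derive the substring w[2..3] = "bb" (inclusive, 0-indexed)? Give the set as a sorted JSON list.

CNF form of G:
  S -> T1 B | T1 C | T1 T0 | b
  A -> b
  B -> A X2 | S X3 | T0 S | T0 T1 | b
  C -> S X4 | T0 S | T0 T1
  T0 -> b
  T1 -> a
  X2 -> C B
  X3 -> A B
  X4 -> A B

CYK table (by increasing span) (cells [i..j] with 2 ≤ i ≤ j ≤ 3 only):
  cell(2,2) b: {A,B,S,T0}  orig:{A,B,S}
  cell(3,3) b: {A,B,S,T0}  orig:{A,B,S}
  cell(2,3) bb: {B,C,X3,X4}  orig:{B,C}

Original NTs in T[2,3] deriving "bb": ["B", "C"]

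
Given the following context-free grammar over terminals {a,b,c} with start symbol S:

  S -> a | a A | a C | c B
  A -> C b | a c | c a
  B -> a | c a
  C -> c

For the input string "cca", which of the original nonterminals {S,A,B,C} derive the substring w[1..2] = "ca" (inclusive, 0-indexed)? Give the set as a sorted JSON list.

Convert to CNF:
  S -> T1 A | T1 C | T2 B | a
  A -> C T0 | T1 T2 | T2 T1
  B -> T2 T1 | a
  C -> c
  T0 -> b
  T1 -> a
  T2 -> c

CYK table (by increasing span) — only the sub-triangle for w[1..2]:
  cell(1,1) c: {C,T2}  orig:{C}
  cell(2,2) a: {B,S,T1}  orig:{B,S}
  cell(1,2) ca: {A,B,S}

Original NTs in T[1,2] deriving "ca": ["A", "B", "S"]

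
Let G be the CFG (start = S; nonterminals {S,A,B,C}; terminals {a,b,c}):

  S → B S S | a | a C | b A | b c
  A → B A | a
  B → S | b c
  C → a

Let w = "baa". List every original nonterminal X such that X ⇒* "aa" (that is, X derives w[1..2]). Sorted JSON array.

CNF form of G:
  S -> B X4 | T0 C | T1 A | T1 T2 | a
  A -> B A | a
  B -> B X3 | T0 C | T1 A | T1 T2 | a
  C -> a
  T0 -> a
  T1 -> b
  T2 -> c
  X3 -> S S
  X4 -> S S

CYK fill — only the sub-triangle for w[1..2]:
  cell(1,1) a: {A,B,C,S,T0}  orig:{A,B,C,S}
  cell(2,2) a: {A,B,C,S,T0}  orig:{A,B,C,S}
  cell(1,2) aa: {A,B,S,X3,X4}  orig:{A,B,S}

Original NTs in T[1,2] deriving "aa": ["A", "B", "S"]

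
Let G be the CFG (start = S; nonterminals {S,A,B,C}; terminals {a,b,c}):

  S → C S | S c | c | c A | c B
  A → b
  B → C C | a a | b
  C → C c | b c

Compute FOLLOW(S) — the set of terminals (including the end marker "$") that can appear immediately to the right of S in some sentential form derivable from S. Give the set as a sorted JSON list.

FIRST sets, iterate to fixpoint:
round 1:
  A via A→b: +{b}
  B via B→a a: +{a}
  B via B→b: +{b}
  C via C→b c: +{b}
  S via S→C S: +{b}
  S via S→c: +{c}
  FIRST[S]={b,c}  FIRST[A]={b}  FIRST[B]={a,b}  FIRST[C]={b}
round 2: (no change)
  FIRST[S]={b,c}  FIRST[A]={b}  FIRST[B]={a,b}  FIRST[C]={b}

FOLLOW iteration:
FOLLOW(S) := {$}
pass 1:
  B→C C: FOLLOW(C) ⊇ FIRST(C) = {b}; new: +{b}
  C→C c: FOLLOW(C) ⊇ FIRST(c) = {c}; new: +{c}
  S→S c: FOLLOW(S) ⊇ FIRST(c) = {c}; new: +{c}
  S→c A: FOLLOW(A) ⊇ FOLLOW(S) ⊇ {$,c}; new: +{$,c}
  S→c B: FOLLOW(B) ⊇ FOLLOW(S) ⊇ {$,c}; new: +{$,c}
  FOLLOW(S)={$,c}  FOLLOW(A)={$,c}  FOLLOW(B)={$,c}  FOLLOW(C)={b,c}
pass 2:
  B→C C: FOLLOW(C) ⊇ FOLLOW(B) ⊇ {$,c}; new: +{$}
  FOLLOW(S)={$,c}  FOLLOW(A)={$,c}  FOLLOW(B)={$,c}  FOLLOW(C)={$,b,c}
pass 3: (no change)
  FOLLOW(S)={$,c}  FOLLOW(A)={$,c}  FOLLOW(B)={$,c}  FOLLOW(C)={$,b,c}

FOLLOW(S) = ["$", "c"]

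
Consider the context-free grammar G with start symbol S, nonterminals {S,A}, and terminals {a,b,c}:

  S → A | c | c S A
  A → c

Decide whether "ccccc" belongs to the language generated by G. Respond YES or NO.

CNF form of G:
  S -> T0 X1 | c
  A -> c
  T0 -> c
  X1 -> S A

CYK fill:
  cell(0,0) c: {A,S,T0}  orig:{A,S}
  cell(1,1) c: {A,S,T0}  orig:{A,S}
  cell(2,2) c: {A,S,T0}  orig:{A,S}
  cell(3,3) c: {A,S,T0}  orig:{A,S}
  cell(4,4) c: {A,S,T0}  orig:{A,S}
  cell(0,1) cc: {X1}  orig:{}
  cell(1,2) cc: {X1}  orig:{}
  cell(2,3) cc: {X1}  orig:{}
  cell(3,4) cc: {X1}  orig:{}
  cell(0,2) ccc: {S}
  cell(1,3) ccc: {S}
  cell(2,4) ccc: {S}
  cell(0,3) cccc: {X1}  orig:{}
  cell(1,4) cccc: {X1}  orig:{}
  cell(0,4) ccccc: {S}

S ∈ T[0,4] ⇒ YES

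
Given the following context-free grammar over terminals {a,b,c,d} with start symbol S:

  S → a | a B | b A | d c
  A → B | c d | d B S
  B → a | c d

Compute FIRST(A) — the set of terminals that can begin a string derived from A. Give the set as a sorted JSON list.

FIRST iteration:
iter 1:
  A via A→c d: +{c}
  A via A→d B S: +{d}
  B via B→a: +{a}
  B via B→c d: +{c}
  S via S→a: +{a}
  S via S→b A: +{b}
  S via S→d c: +{d}
  FIRST[S]={a,b,d}  FIRST[A]={c,d}  FIRST[B]={a,c}
iter 2:
  A via A→B: +{a}
  FIRST[S]={a,b,d}  FIRST[A]={a,c,d}  FIRST[B]={a,c}
iter 3: done
  FIRST[S]={a,b,d}  FIRST[A]={a,c,d}  FIRST[B]={a,c}

FIRST(A) = ["a", "c", "d"]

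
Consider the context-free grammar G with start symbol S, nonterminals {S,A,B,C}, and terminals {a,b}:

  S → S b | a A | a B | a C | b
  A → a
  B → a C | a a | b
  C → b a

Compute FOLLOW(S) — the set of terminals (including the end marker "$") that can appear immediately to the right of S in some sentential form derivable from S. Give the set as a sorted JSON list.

FIRST iteration:
[1]
  A via A→a: +{a}
  B via B→a C: +{a}
  B via B→b: +{b}
  C via C→b a: +{b}
  S via S→a A: +{a}
  S via S→b: +{b}
  FIRST[S]={a,b}  FIRST[A]={a}  FIRST[B]={a,b}  FIRST[C]={b}
[2] (stable)
  FIRST[S]={a,b}  FIRST[A]={a}  FIRST[B]={a,b}  FIRST[C]={b}

FOLLOW iteration:
seed FOLLOW(S) with $
pass 1:
  S→S b: FOLLOW(S) ⊇ FIRST(b) = {b}; new: +{b}
  S→a A: FOLLOW(A) ⊇ FOLLOW(S) ⊇ {$,b}; new: +{$,b}
  S→a B: FOLLOW(B) ⊇ FOLLOW(S) ⊇ {$,b}; new: +{$,b}
  S→a C: FOLLOW(C) ⊇ FOLLOW(S) ⊇ {$,b}; new: +{$,b}
  FOLLOW(S)={$,b}  FOLLOW(A)={$,b}  FOLLOW(B)={$,b}  FOLLOW(C)={$,b}
pass 2: (no change)
  FOLLOW(S)={$,b}  FOLLOW(A)={$,b}  FOLLOW(B)={$,b}  FOLLOW(C)={$,b}

FOLLOW(S) = ["$", "b"]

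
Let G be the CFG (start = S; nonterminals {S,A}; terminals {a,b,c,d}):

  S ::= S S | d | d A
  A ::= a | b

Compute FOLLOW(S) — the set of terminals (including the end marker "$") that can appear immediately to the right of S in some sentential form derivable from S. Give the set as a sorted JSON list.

FIRST iteration:
pass 1:
  A via A→a: +{a}
  A via A→b: +{b}
  S via S→d: +{d}
  FIRST(S)={d}  FIRST(A)={a,b}
pass 2: (stable)
  FIRST(S)={d}  FIRST(A)={a,b}

FOLLOW iteration:
FOLLOW(S) := {$}
[1]
  S→S S: FOLLOW(S) ⊇ FIRST(S) = {d}; new: +{d}
  S→d A: FOLLOW(A) ⊇ FOLLOW(S) ⊇ {$,d}; new: +{$,d}
  FOLLOW(S)={$,d}  FOLLOW(A)={$,d}
[2] (no change)
  FOLLOW(S)={$,d}  FOLLOW(A)={$,d}

FOLLOW(S) = ["$", "d"]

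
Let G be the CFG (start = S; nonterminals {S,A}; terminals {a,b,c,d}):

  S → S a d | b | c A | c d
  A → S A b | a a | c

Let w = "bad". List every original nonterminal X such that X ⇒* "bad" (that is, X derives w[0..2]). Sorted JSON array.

Convert to CNF:
  S -> S X5 | T3 A | T3 T2 | b
  A -> S X4 | T1 T1 | c
  T0 -> b
  T1 -> a
  T2 -> d
  T3 -> c
  X4 -> A T0
  X5 -> T1 T2

CYK table (by increasing span) — only the sub-triangle for w[0..2]:
  T[0,0] 'b' = {S,T0}  orig:{S}
  T[1,1] 'a' = {T1}  orig:{}
  T[2,2] 'd' = {T2}  orig:{}
  T[0,1] 'ba' = ∅
  T[1,2] 'ad' = {X5}  orig:{}
  T[0,2] 'bad' = {S}

Original NTs in T[0,2] deriving "bad": ["S"]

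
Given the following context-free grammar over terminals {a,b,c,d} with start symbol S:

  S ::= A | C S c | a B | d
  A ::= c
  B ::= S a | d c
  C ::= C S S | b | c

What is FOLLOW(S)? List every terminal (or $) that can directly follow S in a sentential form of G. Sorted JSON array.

FIRST sets, iterate to fixpoint:
[1]
  A via A→c: +{c}
  B via B→d c: +{d}
  C via C→b: +{b}
  C via C→c: +{c}
  S via S→A: +{c}
  S via S→C S c: +{b}
  S via S→a B: +{a}
  S via S→d: +{d}
  FIRST[S]={a,b,c,d}  FIRST[A]={c}  FIRST[B]={d}  FIRST[C]={b,c}
[2]
  B via B→S a: +{a,b,c}
  FIRST[S]={a,b,c,d}  FIRST[A]={c}  FIRST[B]={a,b,c,d}  FIRST[C]={b,c}
[3] — fixpoint
  FIRST[S]={a,b,c,d}  FIRST[A]={c}  FIRST[B]={a,b,c,d}  FIRST[C]={b,c}

FOLLOW sets:
initialize: $ ∈ FOLLOW(S)
[1]
  B→S a: FOLLOW(S) ⊇ FIRST(a) = {a}; new: +{a}
  C→C S S: FOLLOW(C) ⊇ FIRST(S) = {a,b,c,d}; new: +{a,b,c,d}
  C→C S S: FOLLOW(S) ⊇ FIRST(S) = {a,b,c,d}; new: +{b,c,d}
  S→A: FOLLOW(A) ⊇ FOLLOW(S) ⊇ {$,a,b,c,d}; new: +{$,a,b,c,d}
  S→a B: FOLLOW(B) ⊇ FOLLOW(S) ⊇ {$,a,b,c,d}; new: +{$,a,b,c,d}
  FOLLOW[S]={$,a,b,c,d}  FOLLOW[A]={$,a,b,c,d}  FOLLOW[B]={$,a,b,c,d}  FOLLOW[C]={a,b,c,d}
[2] (no change)
  FOLLOW[S]={$,a,b,c,d}  FOLLOW[A]={$,a,b,c,d}  FOLLOW[B]={$,a,b,c,d}  FOLLOW[C]={a,b,c,d}

FOLLOW(S) = ["$", "a", "b", "c", "d"]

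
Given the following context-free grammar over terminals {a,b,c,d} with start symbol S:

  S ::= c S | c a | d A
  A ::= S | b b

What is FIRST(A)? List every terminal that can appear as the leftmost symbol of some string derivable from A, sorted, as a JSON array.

FIRST sets, iterate to fixpoint:
[1]
  A via A→b b: +{b}
  S via S→c S: +{c}
  S via S→d A: +{d}
  FIRST[S]={c,d}  FIRST[A]={b}
[2]
  A via A→S: +{c,d}
  FIRST[S]={c,d}  FIRST[A]={b,c,d}
[3] done
  FIRST[S]={c,d}  FIRST[A]={b,c,d}

FIRST(A) = ["b", "c", "d"]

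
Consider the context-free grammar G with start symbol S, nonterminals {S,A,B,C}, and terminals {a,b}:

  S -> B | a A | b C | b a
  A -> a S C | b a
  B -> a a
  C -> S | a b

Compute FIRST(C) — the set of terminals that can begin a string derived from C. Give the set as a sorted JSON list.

FIRST iteration:
round 1:
  A via A→a S C: +{a}
  A via A→b a: +{b}
  B via B→a a: +{a}
  C via C→a b: +{a}
  S via S→B: +{a}
  S via S→b C: +{b}
  S: {a,b}  A: {a,b}  B: {a}  C: {a}
round 2:
  C via C→S: +{b}
  S: {a,b}  A: {a,b}  B: {a}  C: {a,b}
round 3: — fixpoint
  S: {a,b}  A: {a,b}  B: {a}  C: {a,b}

FIRST(C) = ["a", "b"]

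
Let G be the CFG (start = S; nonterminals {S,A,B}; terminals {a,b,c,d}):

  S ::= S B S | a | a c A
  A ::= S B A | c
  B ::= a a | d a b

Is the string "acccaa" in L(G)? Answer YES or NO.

Convert to CNF:
  S -> S X6 | T0 X7 | a
  A -> S X4 | c
  B -> T0 T0 | T1 X5
  T0 -> a
  T1 -> d
  T2 -> b
  T3 -> c
  X4 -> B A
  X5 -> T0 T2
  X6 -> B S
  X7 -> T3 A

CYK fill:
  cell(0,0) a: {S,T0}  orig:{S}
  cell(1,1) c: {A,T3}  orig:{A}
  cell(2,2) c: {A,T3}  orig:{A}
  cell(3,3) c: {A,T3}  orig:{A}
  cell(4,4) a: {S,T0}  orig:{S}
  cell(5,5) a: {S,T0}  orig:{S}
  cell(0,1) ac: ∅
  cell(1,2) cc: {X7}  orig:{}
  cell(2,3) cc: {X7}  orig:{}
  cell(3,4) ca: ∅
  cell(4,5) aa: {B}
  cell(0,2) acc: {S}
  cell(1,3) ccc: ∅
  cell(2,4) cca: ∅
  cell(3,5) caa: ∅
  cell(0,3) accc: ∅
  cell(1,4) ccca: ∅
  cell(2,5) ccaa: ∅
  cell(0,4) accca: ∅
  cell(1,5) cccaa: ∅
  cell(0,5) acccaa: ∅

S ∉ T[0,5] ⇒ NO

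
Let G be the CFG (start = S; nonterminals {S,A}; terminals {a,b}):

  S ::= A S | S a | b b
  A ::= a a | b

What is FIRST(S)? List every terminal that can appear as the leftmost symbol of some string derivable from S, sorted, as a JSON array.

FIRST sets, iterate to fixpoint:
pass 1:
  A via A→a a: +{a}
  A via A→b: +{b}
  S via S→A S: +{a,b}
  S: {a,b}  A: {a,b}
pass 2: (no change)
  S: {a,b}  A: {a,b}

FIRST(S) = ["a", "b"]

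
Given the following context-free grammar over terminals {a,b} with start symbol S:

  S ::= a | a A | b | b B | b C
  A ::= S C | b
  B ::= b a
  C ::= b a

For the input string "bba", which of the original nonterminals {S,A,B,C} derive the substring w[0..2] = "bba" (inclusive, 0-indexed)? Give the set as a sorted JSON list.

CNF form of G:
  S -> T0 B | T0 C | T1 A | a | b
  A -> S C | b
  B -> T0 T1
  C -> T0 T1
  T0 -> b
  T1 -> a

CYK fill, restricted to cells inside w[0..2]:
  T[0,0] 'b' = {A,S,T0}  orig:{A,S}
  T[1,1] 'b' = {A,S,T0}  orig:{A,S}
  T[2,2] 'a' = {S,T1}  orig:{S}
  T[0,1] 'bb' = ∅
  T[1,2] 'ba' = {B,C}
  T[0,2] 'bba' = {A,S}

Original NTs in T[0,2] deriving "bba": ["A", "S"]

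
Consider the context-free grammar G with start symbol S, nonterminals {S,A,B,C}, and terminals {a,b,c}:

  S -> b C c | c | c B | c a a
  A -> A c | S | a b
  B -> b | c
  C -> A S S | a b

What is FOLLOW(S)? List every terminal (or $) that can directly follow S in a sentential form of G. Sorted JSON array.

Compute FIRST by fixpoint:
iter 1:
  A via A→a b: +{a}
  B via B→b: +{b}
  B via B→c: +{c}
  C via C→A S S: +{a}
  S via S→b C c: +{b}
  S via S→c: +{c}
  FIRST[S]={b,c}  FIRST[A]={a}  FIRST[B]={b,c}  FIRST[C]={a}
iter 2:
  A via A→S: +{b,c}
  C via C→A S S: +{b,c}
  FIRST[S]={b,c}  FIRST[A]={a,b,c}  FIRST[B]={b,c}  FIRST[C]={a,b,c}
iter 3: (stable)
  FIRST[S]={b,c}  FIRST[A]={a,b,c}  FIRST[B]={b,c}  FIRST[C]={a,b,c}

FOLLOW iteration:
FOLLOW(S) := {$}
pass 1:
  A→A c: FOLLOW(A) ⊇ FIRST(c) = {c}; new: +{c}
  A→S: FOLLOW(S) ⊇ FOLLOW(A) ⊇ {c}; new: +{c}
  C→A S S: FOLLOW(A) ⊇ FIRST(S) = {b,c}; new: +{b}
  C→A S S: FOLLOW(S) ⊇ FIRST(S) = {b,c}; new: +{b}
  S→b C c: FOLLOW(C) ⊇ FIRST(c) = {c}; new: +{c}
  S→c B: FOLLOW(B) ⊇ FOLLOW(S) ⊇ {$,b,c}; new: +{$,b,c}
  FOLLOW[S]={$,b,c}  FOLLOW[A]={b,c}  FOLLOW[B]={$,b,c}  FOLLOW[C]={c}
pass 2: (stable)
  FOLLOW[S]={$,b,c}  FOLLOW[A]={b,c}  FOLLOW[B]={$,b,c}  FOLLOW[C]={c}

FOLLOW(S) = ["$", "b", "c"]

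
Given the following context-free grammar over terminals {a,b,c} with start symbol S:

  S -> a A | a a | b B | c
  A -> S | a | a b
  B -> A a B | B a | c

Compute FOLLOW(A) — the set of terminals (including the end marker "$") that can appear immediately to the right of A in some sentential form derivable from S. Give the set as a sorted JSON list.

FIRST sets, iterate to fixpoint:
pass 1:
  A via A→a: +{a}
  B via B→A a B: +{a}
  B via B→c: +{c}
  S via S→a A: +{a}
  S via S→b B: +{b}
  S via S→c: +{c}
  S: {a,b,c}  A: {a}  B: {a,c}
pass 2:
  A via A→S: +{b,c}
  B via B→A a B: +{b}
  S: {a,b,c}  A: {a,b,c}  B: {a,b,c}
pass 3: (stable)
  S: {a,b,c}  A: {a,b,c}  B: {a,b,c}

FOLLOW iteration:
seed FOLLOW(S) with $
[1]
  B→A a B: FOLLOW(A) ⊇ FIRST(a) = {a}; new: +{a}
  B→B a: FOLLOW(B) ⊇ FIRST(a) = {a}; new: +{a}
  S→a A: FOLLOW(A) ⊇ FOLLOW(S) ⊇ {$}; new: +{$}
  S→b B: FOLLOW(B) ⊇ FOLLOW(S) ⊇ {$}; new: +{$}
  FOLLOW(S)={$}  FOLLOW(A)={$,a}  FOLLOW(B)={$,a}
[2]
  A→S: FOLLOW(S) ⊇ FOLLOW(A) ⊇ {$,a}; new: +{a}
  FOLLOW(S)={$,a}  FOLLOW(A)={$,a}  FOLLOW(B)={$,a}
[3] (no change)
  FOLLOW(S)={$,a}  FOLLOW(A)={$,a}  FOLLOW(B)={$,a}

FOLLOW(A) = ["$", "a"]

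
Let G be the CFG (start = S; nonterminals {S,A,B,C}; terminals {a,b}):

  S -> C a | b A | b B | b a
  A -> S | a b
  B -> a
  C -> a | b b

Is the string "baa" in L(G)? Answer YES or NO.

Convert to CNF:
  S -> C T0 | T1 A | T1 B | T1 T0
  A -> C T0 | T0 T1 | T1 A | T1 B | T1 T0
  B -> a
  C -> T1 T1 | a
  T0 -> a
  T1 -> b

Fill CYK table bottom-up:
  T[0,0] 'b' = {T1}  orig:{}
  T[1,1] 'a' = {B,C,T0}  orig:{B,C}
  T[2,2] 'a' = {B,C,T0}  orig:{B,C}
  T[0,1] 'ba' = {A,S}
  T[1,2] 'aa' = {A,S}
  T[0,2] 'baa' = {A,S}

S ∈ T[0,2] ⇒ YES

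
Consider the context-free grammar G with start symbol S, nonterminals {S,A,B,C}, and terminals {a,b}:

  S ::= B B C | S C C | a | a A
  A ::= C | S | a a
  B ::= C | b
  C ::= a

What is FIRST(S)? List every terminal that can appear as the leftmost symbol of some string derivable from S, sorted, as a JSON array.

Compute FIRST by fixpoint:
iter 1:
  A via A→a a: +{a}
  B via B→b: +{b}
  C via C→a: +{a}
  S via S→B B C: +{b}
  S via S→a: +{a}
  S: {a,b}  A: {a}  B: {b}  C: {a}
iter 2:
  A via A→S: +{b}
  B via B→C: +{a}
  S: {a,b}  A: {a,b}  B: {a,b}  C: {a}
iter 3: — fixpoint
  S: {a,b}  A: {a,b}  B: {a,b}  C: {a}

FIRST(S) = ["a", "b"]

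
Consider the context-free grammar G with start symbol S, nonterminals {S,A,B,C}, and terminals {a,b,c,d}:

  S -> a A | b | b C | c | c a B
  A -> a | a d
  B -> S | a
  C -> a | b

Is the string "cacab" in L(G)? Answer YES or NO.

CNF form of G:
  S -> T0 A | T2 C | T3 X5 | b | c
  A -> T0 T1 | a
  B -> T0 A | T2 C | T3 X4 | a | b | c
  C -> a | b
  T0 -> a
  T1 -> d
  T2 -> b
  T3 -> c
  X4 -> T0 B
  X5 -> T0 B

Fill CYK table bottom-up:
  cell(0,0) c: {B,S,T3}  orig:{B,S}
  cell(1,1) a: {A,B,C,T0}  orig:{A,B,C}
  cell(2,2) c: {B,S,T3}  orig:{B,S}
  cell(3,3) a: {A,B,C,T0}  orig:{A,B,C}
  cell(4,4) b: {B,C,S,T2}  orig:{B,C,S}
  cell(0,1) ca: ∅
  cell(1,2) ac: {X4,X5}  orig:{}
  cell(2,3) ca: ∅
  cell(3,4) ab: {X4,X5}  orig:{}
  cell(0,2) cac: {B,S}
  cell(1,3) aca: ∅
  cell(2,4) cab: {B,S}
  cell(0,3) caca: ∅
  cell(1,4) acab: {X4,X5}  orig:{}
  cell(0,4) cacab: {B,S}

S ∈ T[0,4] ⇒ YES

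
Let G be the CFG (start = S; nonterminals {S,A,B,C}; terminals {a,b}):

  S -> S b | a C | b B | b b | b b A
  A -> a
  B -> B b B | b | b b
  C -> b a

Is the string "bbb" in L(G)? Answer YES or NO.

CNF form of G:
  S -> S T0 | T0 B | T0 T0 | T0 X3 | T1 C
  A -> a
  B -> B X2 | T0 T0 | b
  C -> T0 T1
  T0 -> b
  T1 -> a
  X2 -> T0 B
  X3 -> T0 A

CYK table (by increasing span):
  [0..0]={B,T0}  "b"  orig:{B}
  [1..1]={B,T0}  "b"  orig:{B}
  [2..2]={B,T0}  "b"  orig:{B}
  [0..1]={B,S,X2}  "bb"  orig:{B,S}
  [1..2]={B,S,X2}  "bb"  orig:{B,S}
  [0..2]={B,S,X2}  "bbb"  orig:{B,S}

S ∈ T[0,2] ⇒ YES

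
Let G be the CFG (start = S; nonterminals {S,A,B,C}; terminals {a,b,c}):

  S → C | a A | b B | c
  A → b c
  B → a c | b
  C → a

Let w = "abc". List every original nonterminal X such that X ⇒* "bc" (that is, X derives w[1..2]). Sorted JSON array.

CNF form of G:
  S -> T0 B | T2 A | a | c
  A -> T0 T1
  B -> T2 T1 | b
  C -> a
  T0 -> b
  T1 -> c
  T2 -> a

CYK table (by increasing span), restricted to cells inside w[1..2]:
  T[1,1] 'b' = {B,T0}  orig:{B}
  T[2,2] 'c' = {S,T1}  orig:{S}
  T[1,2] 'bc' = {A}

Original NTs in T[1,2] deriving "bc": ["A"]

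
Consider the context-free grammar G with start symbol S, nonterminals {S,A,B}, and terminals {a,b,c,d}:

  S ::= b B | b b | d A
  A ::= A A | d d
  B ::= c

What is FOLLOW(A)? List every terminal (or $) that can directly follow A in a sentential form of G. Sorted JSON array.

Compute FIRST by fixpoint:
round 1:
  A via A→d d: +{d}
  B via B→c: +{c}
  S via S→b B: +{b}
  S via S→d A: +{d}
  FIRST(S)={b,d}  FIRST(A)={d}  FIRST(B)={c}
round 2: — fixpoint
  FIRST(S)={b,d}  FIRST(A)={d}  FIRST(B)={c}

FOLLOW iteration:
seed FOLLOW(S) with $
round 1:
  A→A A: FOLLOW(A) ⊇ FIRST(A) = {d}; new: +{d}
  S→b B: FOLLOW(B) ⊇ FOLLOW(S) ⊇ {$}; new: +{$}
  S→d A: FOLLOW(A) ⊇ FOLLOW(S) ⊇ {$}; new: +{$}
  S: {$}  A: {$,d}  B: {$}
round 2: done
  S: {$}  A: {$,d}  B: {$}

FOLLOW(A) = ["$", "d"]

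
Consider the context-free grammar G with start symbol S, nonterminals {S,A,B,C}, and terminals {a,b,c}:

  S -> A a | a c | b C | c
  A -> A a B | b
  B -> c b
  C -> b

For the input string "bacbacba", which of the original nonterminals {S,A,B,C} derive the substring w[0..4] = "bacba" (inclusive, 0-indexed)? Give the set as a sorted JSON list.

CNF form of G:
  S -> A T0 | T0 T1 | T2 C | c
  A -> A X3 | b
  B -> T1 T2
  C -> b
  T0 -> a
  T1 -> c
  T2 -> b
  X3 -> T0 B

CYK fill, restricted to cells inside w[0..4]:
  cell(0,0) b: {A,C,T2}  orig:{A,C}
  cell(1,1) a: {T0}  orig:{}
  cell(2,2) c: {S,T1}  orig:{S}
  cell(3,3) b: {A,C,T2}  orig:{A,C}
  cell(4,4) a: {T0}  orig:{}
  cell(0,1) ba: {S}
  cell(1,2) ac: {S}
  cell(2,3) cb: {B}
  cell(3,4) ba: {S}
  cell(0,2) bac: ∅
  cell(1,3) acb: {X3}  orig:{}
  cell(2,4) cba: ∅
  cell(0,3) bacb: {A}
  cell(1,4) acba: ∅
  cell(0,4) bacba: {S}

Original NTs in T[0,4] deriving "bacba": ["S"]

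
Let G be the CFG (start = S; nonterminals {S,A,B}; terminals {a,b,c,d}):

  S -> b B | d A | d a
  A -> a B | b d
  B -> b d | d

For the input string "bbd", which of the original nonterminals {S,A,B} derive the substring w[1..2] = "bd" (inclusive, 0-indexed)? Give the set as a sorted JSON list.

Convert to CNF:
  S -> T1 B | T2 A | T2 T0
  A -> T0 B | T1 T2
  B -> T1 T2 | d
  T0 -> a
  T1 -> b
  T2 -> d

CYK fill — only the sub-triangle for w[1..2]:
  T[1,1] 'b' = {T1}  orig:{}
  T[2,2] 'd' = {B,T2}  orig:{B}
  T[1,2] 'bd' = {A,B,S}

Original NTs in T[1,2] deriving "bd": ["A", "B", "S"]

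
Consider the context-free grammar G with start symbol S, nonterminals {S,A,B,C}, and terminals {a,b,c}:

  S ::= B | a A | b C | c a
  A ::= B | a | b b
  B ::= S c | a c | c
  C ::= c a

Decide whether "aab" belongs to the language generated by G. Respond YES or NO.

Convert to CNF:
  S -> S T0 | T0 T1 | T1 A | T1 T0 | T2 C | c
  A -> S T0 | T1 T0 | T2 T2 | a | c
  B -> S T0 | T1 T0 | c
  C -> T0 T1
  T0 -> c
  T1 -> a
  T2 -> b

CYK fill:
  [0..0]={A,T1}  "a"  orig:{A}
  [1..1]={A,T1}  "a"  orig:{A}
  [2..2]={T2}  "b"  orig:{}
  [0..1]={S}  "aa"
  [1..2]=∅  "ab"
  [0..2]=∅  "aab"

S ∉ T[0,2] ⇒ NO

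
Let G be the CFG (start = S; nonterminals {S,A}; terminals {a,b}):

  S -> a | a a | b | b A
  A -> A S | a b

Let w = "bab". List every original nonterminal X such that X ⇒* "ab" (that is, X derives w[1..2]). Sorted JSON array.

CNF form of G:
  S -> T0 T0 | T1 A | a | b
  A -> A S | T0 T1
  T0 -> a
  T1 -> b

CYK table (by increasing span), restricted to cells inside w[1..2]:
  cell(1,1) a: {S,T0}  orig:{S}
  cell(2,2) b: {S,T1}  orig:{S}
  cell(1,2) ab: {A}

Original NTs in T[1,2] deriving "ab": ["A"]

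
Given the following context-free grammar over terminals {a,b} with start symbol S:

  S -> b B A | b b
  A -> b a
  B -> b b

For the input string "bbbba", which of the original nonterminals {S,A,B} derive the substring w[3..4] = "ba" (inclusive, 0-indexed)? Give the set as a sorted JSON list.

CNF form of G:
  S -> T0 T0 | T0 X2
  A -> T0 T1
  B -> T0 T0
  T0 -> b
  T1 -> a
  X2 -> B A

Fill CYK table bottom-up, restricted to cells inside w[3..4]:
  T[3,3] 'b' = {T0}  orig:{}
  T[4,4] 'a' = {T1}  orig:{}
  T[3,4] 'ba' = {A}

Original NTs in T[3,4] deriving "ba": ["A"]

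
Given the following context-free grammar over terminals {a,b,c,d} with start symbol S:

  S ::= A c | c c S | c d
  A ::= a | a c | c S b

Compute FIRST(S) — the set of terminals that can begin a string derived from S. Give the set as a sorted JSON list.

FIRST iteration:
pass 1:
  A via A→a: +{a}
  A via A→c S b: +{c}
  S via S→A c: +{a,c}
  FIRST(S)={a,c}  FIRST(A)={a,c}
pass 2: (no change)
  FIRST(S)={a,c}  FIRST(A)={a,c}

FIRST(S) = ["a", "c"]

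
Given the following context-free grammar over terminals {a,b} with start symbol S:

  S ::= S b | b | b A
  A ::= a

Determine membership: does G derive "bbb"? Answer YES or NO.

CNF form of G:
  S -> S T0 | T0 A | b
  A -> a
  T0 -> b

CYK fill:
  [0..0]={S,T0}  "b"  orig:{S}
  [1..1]={S,T0}  "b"  orig:{S}
  [2..2]={S,T0}  "b"  orig:{S}
  [0..1]={S}  "bb"
  [1..2]={S}  "bb"
  [0..2]={S}  "bbb"

S ∈ T[0,2] ⇒ YES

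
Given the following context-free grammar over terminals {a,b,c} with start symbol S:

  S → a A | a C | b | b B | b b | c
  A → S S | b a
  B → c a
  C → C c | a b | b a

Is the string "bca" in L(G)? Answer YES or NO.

CNF form of G:
  S -> T0 B | T0 T0 | T1 A | T1 C | b | c
  A -> S S | T0 T1
  B -> T2 T1
  C -> C T2 | T0 T1 | T1 T0
  T0 -> b
  T1 -> a
  T2 -> c

Fill CYK table bottom-up:
  T[0,0] 'b' = {S,T0}  orig:{S}
  T[1,1] 'c' = {S,T2}  orig:{S}
  T[2,2] 'a' = {T1}  orig:{}
  T[0,1] 'bc' = {A}
  T[1,2] 'ca' = {B}
  T[0,2] 'bca' = {S}

S ∈ T[0,2] ⇒ YES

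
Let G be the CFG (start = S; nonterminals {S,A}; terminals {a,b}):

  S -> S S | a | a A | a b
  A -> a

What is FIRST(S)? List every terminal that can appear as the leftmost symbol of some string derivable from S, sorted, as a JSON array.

FIRST iteration:
round 1:
  A via A→a: +{a}
  S via S→a: +{a}
  S: {a}  A: {a}
round 2: done
  S: {a}  A: {a}

FIRST(S) = ["a"]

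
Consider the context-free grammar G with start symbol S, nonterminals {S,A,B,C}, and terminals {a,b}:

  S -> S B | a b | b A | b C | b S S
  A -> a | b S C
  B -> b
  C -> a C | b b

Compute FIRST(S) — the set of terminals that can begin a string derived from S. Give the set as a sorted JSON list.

Compute FIRST by fixpoint:
iter 1:
  A via A→a: +{a}
  A via A→b S C: +{b}
  B via B→b: +{b}
  C via C→a C: +{a}
  C via C→b b: +{b}
  S via S→a b: +{a}
  S via S→b A: +{b}
  S: {a,b}  A: {a,b}  B: {b}  C: {a,b}
iter 2: — fixpoint
  S: {a,b}  A: {a,b}  B: {b}  C: {a,b}

FIRST(S) = ["a", "b"]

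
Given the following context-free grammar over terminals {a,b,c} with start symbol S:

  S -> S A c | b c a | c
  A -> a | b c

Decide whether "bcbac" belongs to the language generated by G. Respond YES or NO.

CNF form of G:
  S -> S X3 | T0 X4 | c
  A -> T0 T1 | a
  T0 -> b
  T1 -> c
  T2 -> a
  X3 -> A T1
  X4 -> T1 T2

CYK fill:
  T[0,0] 'b' = {T0}  orig:{}
  T[1,1] 'c' = {S,T1}  orig:{S}
  T[2,2] 'b' = {T0}  orig:{}
  T[3,3] 'a' = {A,T2}  orig:{A}
  T[4,4] 'c' = {S,T1}  orig:{S}
  T[0,1] 'bc' = {A}
  T[1,2] 'cb' = ∅
  T[2,3] 'ba' = ∅
  T[3,4] 'ac' = {X3}  orig:{}
  T[0,2] 'bcb' = ∅
  T[1,3] 'cba' = ∅
  T[2,4] 'bac' = ∅
  T[0,3] 'bcba' = ∅
  T[1,4] 'cbac' = ∅
  T[0,4] 'bcbac' = ∅

S ∉ T[0,4] ⇒ NO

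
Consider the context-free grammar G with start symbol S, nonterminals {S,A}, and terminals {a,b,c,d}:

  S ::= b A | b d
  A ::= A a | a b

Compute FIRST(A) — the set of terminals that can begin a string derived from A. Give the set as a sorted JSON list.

FIRST iteration:
pass 1:
  A via A→a b: +{a}
  S via S→b A: +{b}
  S: {b}  A: {a}
pass 2: done
  S: {b}  A: {a}

FIRST(A) = ["a"]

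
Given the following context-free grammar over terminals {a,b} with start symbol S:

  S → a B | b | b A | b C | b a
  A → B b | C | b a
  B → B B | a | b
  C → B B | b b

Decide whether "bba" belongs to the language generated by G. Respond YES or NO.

Convert to CNF:
  S -> T0 A | T0 C | T0 T1 | T1 B | b
  A -> B B | B T0 | T0 T0 | T0 T1
  B -> B B | a | b
  C -> B B | T0 T0
  T0 -> b
  T1 -> a

CYK table (by increasing span):
  cell(0,0) b: {B,S,T0}  orig:{B,S}
  cell(1,1) b: {B,S,T0}  orig:{B,S}
  cell(2,2) a: {B,T1}  orig:{B}
  cell(0,1) bb: {A,B,C}
  cell(1,2) ba: {A,B,C,S}
  cell(0,2) bba: {A,B,C,S}

S ∈ T[0,2] ⇒ YES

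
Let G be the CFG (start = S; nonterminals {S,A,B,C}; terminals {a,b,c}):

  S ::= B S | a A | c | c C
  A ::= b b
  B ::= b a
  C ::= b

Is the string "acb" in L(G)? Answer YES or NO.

CNF form of G:
  S -> B S | T1 A | T2 C | c
  A -> T0 T0
  B -> T0 T1
  C -> b
  T0 -> b
  T1 -> a
  T2 -> c

Fill CYK table bottom-up:
  [0..0]={T1}  "a"  orig:{}
  [1..1]={S,T2}  "c"  orig:{S}
  [2..2]={C,T0}  "b"  orig:{C}
  [0..1]=∅  "ac"
  [1..2]={S}  "cb"
  [0..2]=∅  "acb"

S ∉ T[0,2] ⇒ NO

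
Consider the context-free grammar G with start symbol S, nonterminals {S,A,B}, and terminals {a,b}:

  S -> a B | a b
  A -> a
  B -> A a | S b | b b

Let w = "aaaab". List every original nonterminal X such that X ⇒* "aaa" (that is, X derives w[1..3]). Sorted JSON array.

Convert to CNF:
  S -> T0 B | T0 T1
  A -> a
  B -> A T0 | S T1 | T1 T1
  T0 -> a
  T1 -> b

CYK fill — only the sub-triangle for w[1..3]:
  T[1,1] 'a' = {A,T0}  orig:{A}
  T[2,2] 'a' = {A,T0}  orig:{A}
  T[3,3] 'a' = {A,T0}  orig:{A}
  T[1,2] 'aa' = {B}
  T[2,3] 'aa' = {B}
  T[1,3] 'aaa' = {S}

Original NTs in T[1,3] deriving "aaa": ["S"]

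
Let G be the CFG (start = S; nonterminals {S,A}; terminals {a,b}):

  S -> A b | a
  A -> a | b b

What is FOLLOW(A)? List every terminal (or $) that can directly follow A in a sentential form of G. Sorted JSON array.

FIRST iteration:
round 1:
  A via A→a: +{a}
  A via A→b b: +{b}
  S via S→A b: +{a,b}
  FIRST[S]={a,b}  FIRST[A]={a,b}
round 2: (no change)
  FIRST[S]={a,b}  FIRST[A]={a,b}

FOLLOW sets:
seed FOLLOW(S) with $
pass 1:
  S→A b: FOLLOW(A) ⊇ FIRST(b) = {b}; new: +{b}
  FOLLOW(S)={$}  FOLLOW(A)={b}
pass 2: done
  FOLLOW(S)={$}  FOLLOW(A)={b}

FOLLOW(A) = ["b"]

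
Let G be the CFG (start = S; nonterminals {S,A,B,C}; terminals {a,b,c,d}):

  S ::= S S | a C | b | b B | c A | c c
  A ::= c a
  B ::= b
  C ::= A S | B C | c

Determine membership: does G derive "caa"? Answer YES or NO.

Convert to CNF:
  S -> S S | T0 A | T0 T0 | T1 C | T2 B | b
  A -> T0 T1
  B -> b
  C -> A S | B C | c
  T0 -> c
  T1 -> a
  T2 -> b

Fill CYK table bottom-up:
  T[0,0] 'c' = {C,T0}  orig:{C}
  T[1,1] 'a' = {T1}  orig:{}
  T[2,2] 'a' = {T1}  orig:{}
  T[0,1] 'ca' = {A}
  T[1,2] 'aa' = ∅
  T[0,2] 'caa' = ∅

S ∉ T[0,2] ⇒ NO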